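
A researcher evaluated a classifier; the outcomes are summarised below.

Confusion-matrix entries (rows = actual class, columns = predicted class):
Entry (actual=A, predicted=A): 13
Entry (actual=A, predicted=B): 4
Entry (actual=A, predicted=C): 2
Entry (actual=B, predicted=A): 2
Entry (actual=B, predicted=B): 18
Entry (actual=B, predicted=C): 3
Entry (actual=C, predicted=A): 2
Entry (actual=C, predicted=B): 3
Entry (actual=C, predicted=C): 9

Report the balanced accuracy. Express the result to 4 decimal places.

Balanced accuracy = mean of per-class recall.
  A: recall = 13/19 = 0.68421
  B: recall = 18/23 = 0.78261
  C: recall = 9/14 = 0.64286
Mean = (0.68421 + 0.78261 + 0.64286) / 3 = 0.7032

0.7032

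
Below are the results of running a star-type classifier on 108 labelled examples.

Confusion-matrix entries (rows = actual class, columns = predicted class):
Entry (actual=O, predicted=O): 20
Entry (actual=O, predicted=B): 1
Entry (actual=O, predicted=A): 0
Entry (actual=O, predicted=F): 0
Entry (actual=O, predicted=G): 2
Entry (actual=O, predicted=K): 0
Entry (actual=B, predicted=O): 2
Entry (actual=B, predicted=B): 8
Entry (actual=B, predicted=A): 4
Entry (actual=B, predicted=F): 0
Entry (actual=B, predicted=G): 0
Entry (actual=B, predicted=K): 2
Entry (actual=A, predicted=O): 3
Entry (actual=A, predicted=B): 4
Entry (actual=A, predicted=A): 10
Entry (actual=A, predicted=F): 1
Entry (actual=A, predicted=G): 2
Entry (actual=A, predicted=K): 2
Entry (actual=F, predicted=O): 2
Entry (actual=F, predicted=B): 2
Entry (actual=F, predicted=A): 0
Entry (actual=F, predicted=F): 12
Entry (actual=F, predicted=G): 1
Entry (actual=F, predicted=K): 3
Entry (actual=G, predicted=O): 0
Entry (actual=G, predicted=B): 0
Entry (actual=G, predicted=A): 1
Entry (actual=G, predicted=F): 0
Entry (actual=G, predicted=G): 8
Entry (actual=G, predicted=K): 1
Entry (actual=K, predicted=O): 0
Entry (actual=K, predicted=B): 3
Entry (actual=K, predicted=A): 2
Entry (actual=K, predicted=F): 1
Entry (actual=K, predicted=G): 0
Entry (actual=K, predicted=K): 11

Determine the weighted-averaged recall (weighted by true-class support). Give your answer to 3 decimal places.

Per-class recall (TP/(TP+FN)):
  O: TP=20, FN=1+0+0+2+0=3 → 20/23 = 0.8696
  B: TP=8, FN=2+4+0+0+2=8 → 8/16 = 0.5000
  A: TP=10, FN=3+4+1+2+2=12 → 10/22 = 0.4545
  F: TP=12, FN=2+2+0+1+3=8 → 12/20 = 0.6000
  G: TP=8, FN=0+0+1+0+1=2 → 8/10 = 0.8000
  K: TP=11, FN=0+3+2+1+0=6 → 11/17 = 0.6471
Weighted-recall = Σ (supportᵢ/N)·recallᵢ with N=108: (23/108)·0.8696 + (16/108)·0.5000 + (22/108)·0.4545 + (20/108)·0.6000 + (10/108)·0.8000 + (17/108)·0.6471 = 0.639

0.639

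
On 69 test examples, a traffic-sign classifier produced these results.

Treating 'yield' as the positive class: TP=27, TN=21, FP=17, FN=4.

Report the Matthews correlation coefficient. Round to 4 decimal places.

MCC = (TP·TN − FP·FN) / √((TP+FP)(TP+FN)(TN+FP)(TN+FN))
Numerator = 27·21 − 17·4 = 499
Denominator = √(44·31·38·25) = √1295800 = 1138.3321
MCC = 499 / 1138.3321 = 0.4384

0.4384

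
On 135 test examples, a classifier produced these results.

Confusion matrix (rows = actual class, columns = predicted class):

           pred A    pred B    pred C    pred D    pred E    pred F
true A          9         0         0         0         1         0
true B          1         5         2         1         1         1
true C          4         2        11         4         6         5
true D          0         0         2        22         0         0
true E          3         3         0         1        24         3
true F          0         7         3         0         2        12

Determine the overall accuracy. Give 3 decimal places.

0.615

Accuracy = trace / total = (9+5+11+22+24+12=83) / 135 = 83/135 = 0.615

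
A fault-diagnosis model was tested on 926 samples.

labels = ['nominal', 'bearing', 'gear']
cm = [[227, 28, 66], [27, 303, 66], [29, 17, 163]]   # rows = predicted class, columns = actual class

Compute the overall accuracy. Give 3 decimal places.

0.748

Accuracy = trace / total = (227+303+163=693) / 926 = 693/926 = 0.748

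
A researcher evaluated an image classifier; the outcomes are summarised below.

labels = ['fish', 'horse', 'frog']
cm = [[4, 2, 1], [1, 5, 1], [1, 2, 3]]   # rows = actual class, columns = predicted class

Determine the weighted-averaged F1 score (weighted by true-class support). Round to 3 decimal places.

Per-class F1 score (2·TP/(2·TP+FP+FN)):
  fish: TP=4, FP=1+1=2, FN=2+1=3 → 8/13 = 0.6154
  horse: TP=5, FP=2+2=4, FN=1+1=2 → 10/16 = 0.6250
  frog: TP=3, FP=1+1=2, FN=1+2=3 → 6/11 = 0.5455
Weighted-F1 score = Σ (supportᵢ/N)·F1 scoreᵢ with N=20: (7/20)·0.6154 + (7/20)·0.6250 + (6/20)·0.5455 = 0.598

0.598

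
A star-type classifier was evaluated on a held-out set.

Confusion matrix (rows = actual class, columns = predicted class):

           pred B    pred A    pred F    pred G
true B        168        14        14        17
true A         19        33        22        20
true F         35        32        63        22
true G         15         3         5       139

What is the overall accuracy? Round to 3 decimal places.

Accuracy = trace / total = (168+33+63+139=403) / 621 = 403/621 = 0.649

0.649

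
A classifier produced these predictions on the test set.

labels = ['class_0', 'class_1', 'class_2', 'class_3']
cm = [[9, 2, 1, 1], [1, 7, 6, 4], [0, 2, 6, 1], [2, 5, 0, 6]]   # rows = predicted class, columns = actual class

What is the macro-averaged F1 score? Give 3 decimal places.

0.539

Per-class F1 score (2·TP/(2·TP+FP+FN)):
  class_0: TP=9, FP=2+1+1=4, FN=1+0+2=3 → 18/25 = 0.7200
  class_1: TP=7, FP=1+6+4=11, FN=2+2+5=9 → 14/34 = 0.4118
  class_2: TP=6, FP=0+2+1=3, FN=1+6+0=7 → 12/22 = 0.5455
  class_3: TP=6, FP=2+5+0=7, FN=1+4+1=6 → 12/25 = 0.4800
Macro-F1 score = mean = (0.7200 + 0.4118 + 0.5455 + 0.4800) / 4 = 0.539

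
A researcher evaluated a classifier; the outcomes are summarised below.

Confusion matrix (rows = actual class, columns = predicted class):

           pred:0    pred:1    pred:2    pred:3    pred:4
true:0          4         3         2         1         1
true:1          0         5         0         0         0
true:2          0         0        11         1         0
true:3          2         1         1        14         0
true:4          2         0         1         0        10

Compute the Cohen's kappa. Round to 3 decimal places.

Observed agreement pₒ = trace/N = 44/59 = 0.7458
Expected agreement pₑ = Σ (rowᵢ·colᵢ)/N² = (11·8 + 5·9 + 12·15 + 18·16 + 13·11)/59² = 0.2137
κ = (pₒ − pₑ)/(1 − pₑ) = (0.7458 − 0.2137)/(1 − 0.2137) = 0.677

0.677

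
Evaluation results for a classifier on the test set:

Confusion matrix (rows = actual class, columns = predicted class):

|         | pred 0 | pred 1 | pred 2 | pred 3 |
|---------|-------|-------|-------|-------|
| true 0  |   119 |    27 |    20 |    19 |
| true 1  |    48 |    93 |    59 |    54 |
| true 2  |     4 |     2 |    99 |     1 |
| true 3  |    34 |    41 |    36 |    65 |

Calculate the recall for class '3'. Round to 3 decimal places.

0.369

recall = TP/(TP+FN).
3: TP=65, FN=34+41+36=111 → 65/176 = 0.3693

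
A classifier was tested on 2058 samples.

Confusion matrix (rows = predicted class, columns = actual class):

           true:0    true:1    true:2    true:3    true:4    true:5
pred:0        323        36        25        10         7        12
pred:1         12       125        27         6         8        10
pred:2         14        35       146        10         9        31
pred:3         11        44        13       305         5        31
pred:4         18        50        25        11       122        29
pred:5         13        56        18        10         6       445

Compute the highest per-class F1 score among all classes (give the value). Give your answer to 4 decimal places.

0.8047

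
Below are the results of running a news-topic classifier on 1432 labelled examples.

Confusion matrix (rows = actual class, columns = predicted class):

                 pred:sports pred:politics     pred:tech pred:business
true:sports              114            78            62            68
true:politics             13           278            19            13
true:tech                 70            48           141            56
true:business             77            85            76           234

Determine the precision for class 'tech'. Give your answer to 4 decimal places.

0.4732

Treat 'tech' as positive and all other classes as negative.
precision = TP/(TP+FP).
tech: TP=141, FP=62+19+76=157 → 141/298 = 0.47315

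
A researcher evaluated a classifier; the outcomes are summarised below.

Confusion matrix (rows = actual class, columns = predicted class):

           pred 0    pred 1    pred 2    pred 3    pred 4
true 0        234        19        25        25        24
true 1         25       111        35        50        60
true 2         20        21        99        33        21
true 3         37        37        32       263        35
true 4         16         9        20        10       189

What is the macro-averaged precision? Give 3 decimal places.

Per-class precision (TP/(TP+FP)):
  0: TP=234, FP=25+20+37+16=98 → 234/332 = 0.7048
  1: TP=111, FP=19+21+37+9=86 → 111/197 = 0.5635
  2: TP=99, FP=25+35+32+20=112 → 99/211 = 0.4692
  3: TP=263, FP=25+50+33+10=118 → 263/381 = 0.6903
  4: TP=189, FP=24+60+21+35=140 → 189/329 = 0.5745
Macro-precision = mean = (0.7048 + 0.5635 + 0.4692 + 0.6903 + 0.5745) / 5 = 0.600

0.600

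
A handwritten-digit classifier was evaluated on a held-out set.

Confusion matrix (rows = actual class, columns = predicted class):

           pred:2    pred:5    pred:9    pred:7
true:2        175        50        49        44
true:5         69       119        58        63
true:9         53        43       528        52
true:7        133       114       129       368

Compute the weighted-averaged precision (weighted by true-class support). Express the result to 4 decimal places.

Per-class precision (TP/(TP+FP)):
  2: TP=175, FP=69+53+133=255 → 175/430 = 0.40698
  5: TP=119, FP=50+43+114=207 → 119/326 = 0.36503
  9: TP=528, FP=49+58+129=236 → 528/764 = 0.69110
  7: TP=368, FP=44+63+52=159 → 368/527 = 0.69829
Weighted-precision = Σ (supportᵢ/N)·precisionᵢ with N=2047: (318/2047)·0.40698 + (309/2047)·0.36503 + (676/2047)·0.69110 + (744/2047)·0.69829 = 0.6004

0.6004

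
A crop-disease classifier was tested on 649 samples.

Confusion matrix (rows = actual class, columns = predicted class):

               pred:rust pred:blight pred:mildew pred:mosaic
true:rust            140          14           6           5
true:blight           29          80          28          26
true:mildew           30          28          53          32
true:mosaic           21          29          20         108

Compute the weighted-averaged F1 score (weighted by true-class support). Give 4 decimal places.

0.5760

Per-class F1 score (2·TP/(2·TP+FP+FN)):
  rust: TP=140, FP=29+30+21=80, FN=14+6+5=25 → 280/385 = 0.72727
  blight: TP=80, FP=14+28+29=71, FN=29+28+26=83 → 160/314 = 0.50955
  mildew: TP=53, FP=6+28+20=54, FN=30+28+32=90 → 106/250 = 0.42400
  mosaic: TP=108, FP=5+26+32=63, FN=21+29+20=70 → 216/349 = 0.61891
Weighted-F1 score = Σ (supportᵢ/N)·F1 scoreᵢ with N=649: (165/649)·0.72727 + (163/649)·0.50955 + (143/649)·0.42400 + (178/649)·0.61891 = 0.5760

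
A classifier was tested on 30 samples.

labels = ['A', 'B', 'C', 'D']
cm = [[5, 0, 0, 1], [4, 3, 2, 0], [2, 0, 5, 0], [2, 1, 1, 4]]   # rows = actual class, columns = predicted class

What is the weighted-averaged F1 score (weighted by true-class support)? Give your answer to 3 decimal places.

0.563

Per-class F1 score (2·TP/(2·TP+FP+FN)):
  A: TP=5, FP=4+2+2=8, FN=0+0+1=1 → 10/19 = 0.5263
  B: TP=3, FP=0+0+1=1, FN=4+2+0=6 → 6/13 = 0.4615
  C: TP=5, FP=0+2+1=3, FN=2+0+0=2 → 10/15 = 0.6667
  D: TP=4, FP=1+0+0=1, FN=2+1+1=4 → 8/13 = 0.6154
Weighted-F1 score = Σ (supportᵢ/N)·F1 scoreᵢ with N=30: (6/30)·0.5263 + (9/30)·0.4615 + (7/30)·0.6667 + (8/30)·0.6154 = 0.563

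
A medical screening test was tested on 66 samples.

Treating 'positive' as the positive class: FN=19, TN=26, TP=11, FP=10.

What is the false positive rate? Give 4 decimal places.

FPR = FP/(FP+TN) = 10/(10+26) = 0.2778

0.2778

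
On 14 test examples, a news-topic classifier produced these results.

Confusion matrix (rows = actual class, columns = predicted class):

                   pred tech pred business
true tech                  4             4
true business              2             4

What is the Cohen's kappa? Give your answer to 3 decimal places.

0.160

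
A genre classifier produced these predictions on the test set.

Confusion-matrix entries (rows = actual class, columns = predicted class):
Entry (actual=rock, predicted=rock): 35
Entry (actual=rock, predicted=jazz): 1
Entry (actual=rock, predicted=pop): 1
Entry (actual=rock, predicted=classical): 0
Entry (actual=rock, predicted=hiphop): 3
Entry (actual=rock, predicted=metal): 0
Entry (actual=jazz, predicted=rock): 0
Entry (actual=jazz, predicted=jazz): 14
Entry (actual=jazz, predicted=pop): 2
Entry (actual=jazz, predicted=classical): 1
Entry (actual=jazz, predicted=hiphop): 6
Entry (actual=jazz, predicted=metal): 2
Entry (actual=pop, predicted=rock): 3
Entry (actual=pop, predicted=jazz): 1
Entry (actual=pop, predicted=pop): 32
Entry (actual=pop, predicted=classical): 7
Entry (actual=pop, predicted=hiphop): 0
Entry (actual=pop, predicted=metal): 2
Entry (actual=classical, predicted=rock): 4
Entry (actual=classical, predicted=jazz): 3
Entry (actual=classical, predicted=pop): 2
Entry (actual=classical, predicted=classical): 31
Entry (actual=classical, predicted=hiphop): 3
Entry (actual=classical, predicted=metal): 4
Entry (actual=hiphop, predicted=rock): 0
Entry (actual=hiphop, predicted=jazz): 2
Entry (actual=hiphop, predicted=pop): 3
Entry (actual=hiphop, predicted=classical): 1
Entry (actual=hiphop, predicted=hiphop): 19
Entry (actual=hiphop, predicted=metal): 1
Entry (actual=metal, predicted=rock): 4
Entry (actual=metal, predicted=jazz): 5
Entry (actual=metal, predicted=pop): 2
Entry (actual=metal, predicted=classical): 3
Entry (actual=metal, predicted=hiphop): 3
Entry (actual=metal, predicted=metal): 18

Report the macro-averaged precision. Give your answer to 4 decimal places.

0.6679

Per-class precision (TP/(TP+FP)):
  rock: TP=35, FP=0+3+4+0+4=11 → 35/46 = 0.76087
  jazz: TP=14, FP=1+1+3+2+5=12 → 14/26 = 0.53846
  pop: TP=32, FP=1+2+2+3+2=10 → 32/42 = 0.76190
  classical: TP=31, FP=0+1+7+1+3=12 → 31/43 = 0.72093
  hiphop: TP=19, FP=3+6+0+3+3=15 → 19/34 = 0.55882
  metal: TP=18, FP=0+2+2+4+1=9 → 18/27 = 0.66667
Macro-precision = mean = (0.76087 + 0.53846 + 0.76190 + 0.72093 + 0.55882 + 0.66667) / 6 = 0.6679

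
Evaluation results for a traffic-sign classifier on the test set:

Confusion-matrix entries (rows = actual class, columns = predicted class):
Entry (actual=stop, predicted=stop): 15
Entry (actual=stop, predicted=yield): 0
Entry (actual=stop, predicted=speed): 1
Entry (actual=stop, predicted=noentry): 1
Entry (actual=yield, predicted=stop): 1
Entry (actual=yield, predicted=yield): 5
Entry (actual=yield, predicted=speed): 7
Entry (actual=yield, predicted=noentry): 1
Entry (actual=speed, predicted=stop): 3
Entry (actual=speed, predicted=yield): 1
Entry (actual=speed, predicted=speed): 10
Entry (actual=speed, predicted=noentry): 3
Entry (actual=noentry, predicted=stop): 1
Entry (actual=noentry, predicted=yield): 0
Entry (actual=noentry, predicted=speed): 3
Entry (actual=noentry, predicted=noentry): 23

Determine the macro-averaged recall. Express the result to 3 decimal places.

Per-class recall (TP/(TP+FN)):
  stop: TP=15, FN=0+1+1=2 → 15/17 = 0.8824
  yield: TP=5, FN=1+7+1=9 → 5/14 = 0.3571
  speed: TP=10, FN=3+1+3=7 → 10/17 = 0.5882
  noentry: TP=23, FN=1+0+3=4 → 23/27 = 0.8519
Macro-recall = mean = (0.8824 + 0.3571 + 0.5882 + 0.8519) / 4 = 0.670

0.670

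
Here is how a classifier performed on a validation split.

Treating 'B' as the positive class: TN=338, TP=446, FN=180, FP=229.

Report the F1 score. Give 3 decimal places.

Precision = TP/(TP+FP) = 446/675 = 0.6607
Recall = TP/(TP+FN) = 446/626 = 0.7125
F1 = 2·TP/(2·TP+FP+FN) = 892/1301 = 0.686

0.686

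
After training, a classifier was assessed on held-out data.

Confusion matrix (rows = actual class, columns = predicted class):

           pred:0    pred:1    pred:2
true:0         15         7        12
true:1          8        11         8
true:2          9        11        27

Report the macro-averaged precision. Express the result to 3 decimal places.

0.474

Per-class precision (TP/(TP+FP)):
  0: TP=15, FP=8+9=17 → 15/32 = 0.4688
  1: TP=11, FP=7+11=18 → 11/29 = 0.3793
  2: TP=27, FP=12+8=20 → 27/47 = 0.5745
Macro-precision = mean = (0.4688 + 0.3793 + 0.5745) / 3 = 0.474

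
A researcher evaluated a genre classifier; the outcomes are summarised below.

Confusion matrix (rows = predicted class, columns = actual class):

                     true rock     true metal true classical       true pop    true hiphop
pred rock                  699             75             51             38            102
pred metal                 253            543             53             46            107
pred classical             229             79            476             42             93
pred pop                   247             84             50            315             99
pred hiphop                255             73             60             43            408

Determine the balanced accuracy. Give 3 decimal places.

0.579

Balanced accuracy = mean of per-class recall.
  rock: recall = 699/1683 = 0.4153
  metal: recall = 543/854 = 0.6358
  classical: recall = 476/690 = 0.6899
  pop: recall = 315/484 = 0.6508
  hiphop: recall = 408/809 = 0.5043
Mean = (0.4153 + 0.6358 + 0.6899 + 0.6508 + 0.5043) / 5 = 0.579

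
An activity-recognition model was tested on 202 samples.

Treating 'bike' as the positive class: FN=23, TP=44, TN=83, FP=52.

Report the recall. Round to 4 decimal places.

0.6567

Recall = TP/(TP+FN) = 44/(44+23) = 44/67 = 0.6567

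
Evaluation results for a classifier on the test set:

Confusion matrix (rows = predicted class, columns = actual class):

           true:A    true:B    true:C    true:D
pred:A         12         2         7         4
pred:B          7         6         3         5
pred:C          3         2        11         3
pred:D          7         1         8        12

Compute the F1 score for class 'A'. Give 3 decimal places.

Treat 'A' as positive and all other classes as negative.
F1 score = 2·TP/(2·TP+FP+FN).
A: TP=12, FP=2+7+4=13, FN=7+3+7=17 → 24/54 = 0.4444

0.444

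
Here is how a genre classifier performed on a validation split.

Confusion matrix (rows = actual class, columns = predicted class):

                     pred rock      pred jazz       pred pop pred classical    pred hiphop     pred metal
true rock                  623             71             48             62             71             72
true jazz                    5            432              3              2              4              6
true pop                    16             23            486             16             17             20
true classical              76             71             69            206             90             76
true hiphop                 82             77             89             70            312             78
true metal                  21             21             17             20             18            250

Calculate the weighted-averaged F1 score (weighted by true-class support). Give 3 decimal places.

Per-class F1 score (2·TP/(2·TP+FP+FN)):
  rock: TP=623, FP=5+16+76+82+21=200, FN=71+48+62+71+72=324 → 1246/1770 = 0.7040
  jazz: TP=432, FP=71+23+71+77+21=263, FN=5+3+2+4+6=20 → 864/1147 = 0.7533
  pop: TP=486, FP=48+3+69+89+17=226, FN=16+23+16+17+20=92 → 972/1290 = 0.7535
  classical: TP=206, FP=62+2+16+70+20=170, FN=76+71+69+90+76=382 → 412/964 = 0.4274
  hiphop: TP=312, FP=71+4+17+90+18=200, FN=82+77+89+70+78=396 → 624/1220 = 0.5115
  metal: TP=250, FP=72+6+20+76+78=252, FN=21+21+17+20+18=97 → 500/849 = 0.5889
Weighted-F1 score = Σ (supportᵢ/N)·F1 scoreᵢ with N=3620: (947/3620)·0.7040 + (452/3620)·0.7533 + (578/3620)·0.7535 + (588/3620)·0.4274 + (708/3620)·0.5115 + (347/3620)·0.5889 = 0.624

0.624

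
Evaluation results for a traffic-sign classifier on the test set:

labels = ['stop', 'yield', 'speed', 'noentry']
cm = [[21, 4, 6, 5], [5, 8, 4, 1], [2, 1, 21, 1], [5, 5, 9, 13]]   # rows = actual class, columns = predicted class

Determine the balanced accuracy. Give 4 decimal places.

0.5685

Balanced accuracy = mean of per-class recall.
  stop: recall = 21/36 = 0.58333
  yield: recall = 8/18 = 0.44444
  speed: recall = 21/25 = 0.84000
  noentry: recall = 13/32 = 0.40625
Mean = (0.58333 + 0.44444 + 0.84000 + 0.40625) / 4 = 0.5685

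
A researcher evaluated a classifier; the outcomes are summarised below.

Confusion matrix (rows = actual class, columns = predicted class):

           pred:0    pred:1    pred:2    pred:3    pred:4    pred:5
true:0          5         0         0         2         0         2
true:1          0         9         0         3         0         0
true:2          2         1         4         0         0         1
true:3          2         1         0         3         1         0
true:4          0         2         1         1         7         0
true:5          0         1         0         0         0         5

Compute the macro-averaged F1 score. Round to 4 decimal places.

0.6149

Per-class F1 score (2·TP/(2·TP+FP+FN)):
  0: TP=5, FP=0+2+2+0+0=4, FN=0+0+2+0+2=4 → 10/18 = 0.55556
  1: TP=9, FP=0+1+1+2+1=5, FN=0+0+3+0+0=3 → 18/26 = 0.69231
  2: TP=4, FP=0+0+0+1+0=1, FN=2+1+0+0+1=4 → 8/13 = 0.61538
  3: TP=3, FP=2+3+0+1+0=6, FN=2+1+0+1+0=4 → 6/16 = 0.37500
  4: TP=7, FP=0+0+0+1+0=1, FN=0+2+1+1+0=4 → 14/19 = 0.73684
  5: TP=5, FP=2+0+1+0+0=3, FN=0+1+0+0+0=1 → 10/14 = 0.71429
Macro-F1 score = mean = (0.55556 + 0.69231 + 0.61538 + 0.37500 + 0.73684 + 0.71429) / 6 = 0.6149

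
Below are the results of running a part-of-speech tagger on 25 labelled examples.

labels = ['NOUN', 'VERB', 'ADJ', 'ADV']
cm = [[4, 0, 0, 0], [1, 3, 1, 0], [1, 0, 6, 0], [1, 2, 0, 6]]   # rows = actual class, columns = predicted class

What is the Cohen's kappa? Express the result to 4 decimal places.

Observed agreement pₒ = trace/N = 19/25 = 0.76000
Expected agreement pₑ = Σ (rowᵢ·colᵢ)/N² = (4·7 + 5·5 + 7·7 + 9·6)/25² = 0.24960
κ = (pₒ − pₑ)/(1 − pₑ) = (0.76000 − 0.24960)/(1 − 0.24960) = 0.6802

0.6802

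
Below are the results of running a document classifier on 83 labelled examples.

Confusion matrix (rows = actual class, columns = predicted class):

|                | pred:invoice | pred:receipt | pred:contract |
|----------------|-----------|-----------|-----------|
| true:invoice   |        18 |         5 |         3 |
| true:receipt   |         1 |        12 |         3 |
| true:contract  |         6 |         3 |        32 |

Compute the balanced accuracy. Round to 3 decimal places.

Balanced accuracy = mean of per-class recall.
  invoice: recall = 18/26 = 0.6923
  receipt: recall = 12/16 = 0.7500
  contract: recall = 32/41 = 0.7805
Mean = (0.6923 + 0.7500 + 0.7805) / 3 = 0.741

0.741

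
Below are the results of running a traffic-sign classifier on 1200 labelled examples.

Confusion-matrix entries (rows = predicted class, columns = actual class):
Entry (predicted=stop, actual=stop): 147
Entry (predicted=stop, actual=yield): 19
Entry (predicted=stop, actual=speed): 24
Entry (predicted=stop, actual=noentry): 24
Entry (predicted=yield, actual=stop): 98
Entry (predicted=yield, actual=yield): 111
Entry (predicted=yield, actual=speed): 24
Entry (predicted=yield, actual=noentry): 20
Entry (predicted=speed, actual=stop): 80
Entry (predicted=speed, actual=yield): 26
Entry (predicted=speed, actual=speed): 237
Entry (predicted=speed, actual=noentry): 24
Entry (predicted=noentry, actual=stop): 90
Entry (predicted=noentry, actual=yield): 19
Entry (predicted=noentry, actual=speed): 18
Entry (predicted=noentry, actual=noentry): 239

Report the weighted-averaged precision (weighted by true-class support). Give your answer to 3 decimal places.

0.632

Per-class precision (TP/(TP+FP)):
  stop: TP=147, FP=19+24+24=67 → 147/214 = 0.6869
  yield: TP=111, FP=98+24+20=142 → 111/253 = 0.4387
  speed: TP=237, FP=80+26+24=130 → 237/367 = 0.6458
  noentry: TP=239, FP=90+19+18=127 → 239/366 = 0.6530
Weighted-precision = Σ (supportᵢ/N)·precisionᵢ with N=1200: (415/1200)·0.6869 + (175/1200)·0.4387 + (303/1200)·0.6458 + (307/1200)·0.6530 = 0.632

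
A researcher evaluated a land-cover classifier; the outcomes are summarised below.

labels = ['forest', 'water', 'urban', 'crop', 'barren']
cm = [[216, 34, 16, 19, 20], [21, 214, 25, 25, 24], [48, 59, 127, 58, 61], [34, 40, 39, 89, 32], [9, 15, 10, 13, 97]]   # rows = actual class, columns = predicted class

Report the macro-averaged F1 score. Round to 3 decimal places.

0.537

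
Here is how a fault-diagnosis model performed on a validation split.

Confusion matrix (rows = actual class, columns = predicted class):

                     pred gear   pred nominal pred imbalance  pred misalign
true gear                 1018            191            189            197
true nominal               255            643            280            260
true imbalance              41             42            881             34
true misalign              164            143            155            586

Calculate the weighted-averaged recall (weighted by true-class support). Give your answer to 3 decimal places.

0.616

Per-class recall (TP/(TP+FN)):
  gear: TP=1018, FN=191+189+197=577 → 1018/1595 = 0.6382
  nominal: TP=643, FN=255+280+260=795 → 643/1438 = 0.4471
  imbalance: TP=881, FN=41+42+34=117 → 881/998 = 0.8828
  misalign: TP=586, FN=164+143+155=462 → 586/1048 = 0.5592
Weighted-recall = Σ (supportᵢ/N)·recallᵢ with N=5079: (1595/5079)·0.6382 + (1438/5079)·0.4471 + (998/5079)·0.8828 + (1048/5079)·0.5592 = 0.616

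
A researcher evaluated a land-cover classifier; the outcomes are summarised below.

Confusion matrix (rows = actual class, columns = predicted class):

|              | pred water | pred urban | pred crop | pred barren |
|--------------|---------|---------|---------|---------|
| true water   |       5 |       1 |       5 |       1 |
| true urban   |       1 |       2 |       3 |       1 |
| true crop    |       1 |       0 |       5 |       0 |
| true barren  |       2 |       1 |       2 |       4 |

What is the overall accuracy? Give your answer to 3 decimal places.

0.471

Accuracy = trace / total = (5+2+5+4=16) / 34 = 16/34 = 0.471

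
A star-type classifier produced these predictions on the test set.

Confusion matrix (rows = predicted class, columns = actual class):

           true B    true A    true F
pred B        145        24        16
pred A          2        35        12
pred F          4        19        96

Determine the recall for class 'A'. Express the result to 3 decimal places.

Take TP from the diagonal, FP from the rest of the 'A' prediction marginal, FN from the rest of the 'A' actual marginal.
recall = TP/(TP+FN).
A: TP=35, FN=24+19=43 → 35/78 = 0.4487

0.449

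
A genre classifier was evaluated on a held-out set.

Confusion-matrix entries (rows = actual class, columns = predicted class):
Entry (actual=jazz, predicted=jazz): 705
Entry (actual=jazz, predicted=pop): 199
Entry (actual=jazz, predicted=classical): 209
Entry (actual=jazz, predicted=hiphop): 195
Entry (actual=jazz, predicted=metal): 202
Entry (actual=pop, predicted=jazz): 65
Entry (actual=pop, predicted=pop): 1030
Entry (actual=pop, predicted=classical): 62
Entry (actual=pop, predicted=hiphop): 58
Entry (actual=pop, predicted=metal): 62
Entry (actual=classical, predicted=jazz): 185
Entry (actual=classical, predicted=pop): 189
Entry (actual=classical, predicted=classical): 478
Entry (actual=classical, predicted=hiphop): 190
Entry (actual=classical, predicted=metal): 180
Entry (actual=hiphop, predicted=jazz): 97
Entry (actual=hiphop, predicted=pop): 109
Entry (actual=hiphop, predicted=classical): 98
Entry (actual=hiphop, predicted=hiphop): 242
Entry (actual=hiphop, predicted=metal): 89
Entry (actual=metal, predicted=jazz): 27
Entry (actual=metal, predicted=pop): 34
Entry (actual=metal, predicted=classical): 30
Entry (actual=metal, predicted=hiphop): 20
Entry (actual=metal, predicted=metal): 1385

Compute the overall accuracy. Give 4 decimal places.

Accuracy = trace / total = (705+1030+478+242+1385=3840) / 6140 = 3840/6140 = 0.6254

0.6254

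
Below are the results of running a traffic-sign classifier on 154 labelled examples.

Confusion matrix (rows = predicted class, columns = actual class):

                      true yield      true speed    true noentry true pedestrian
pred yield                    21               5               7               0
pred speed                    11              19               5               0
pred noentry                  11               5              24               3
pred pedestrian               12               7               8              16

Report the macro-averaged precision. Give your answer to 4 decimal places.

0.5274

Per-class precision (TP/(TP+FP)):
  yield: TP=21, FP=5+7+0=12 → 21/33 = 0.63636
  speed: TP=19, FP=11+5+0=16 → 19/35 = 0.54286
  noentry: TP=24, FP=11+5+3=19 → 24/43 = 0.55814
  pedestrian: TP=16, FP=12+7+8=27 → 16/43 = 0.37209
Macro-precision = mean = (0.63636 + 0.54286 + 0.55814 + 0.37209) / 4 = 0.5274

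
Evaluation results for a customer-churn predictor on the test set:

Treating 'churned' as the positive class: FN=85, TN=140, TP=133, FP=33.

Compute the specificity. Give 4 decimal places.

0.8092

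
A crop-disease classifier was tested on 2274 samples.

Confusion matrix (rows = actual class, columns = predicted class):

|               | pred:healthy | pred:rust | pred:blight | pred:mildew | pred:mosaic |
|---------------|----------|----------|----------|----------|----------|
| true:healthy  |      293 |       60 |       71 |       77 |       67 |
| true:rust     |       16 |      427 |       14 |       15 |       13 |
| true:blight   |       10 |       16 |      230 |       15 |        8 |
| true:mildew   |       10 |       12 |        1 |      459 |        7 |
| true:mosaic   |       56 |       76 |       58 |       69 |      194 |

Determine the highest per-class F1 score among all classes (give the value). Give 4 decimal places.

0.8167

Per-class F1 score (2·TP/(2·TP+FP+FN)):
  healthy: TP=293, FP=16+10+10+56=92, FN=60+71+77+67=275 → 586/953 = 0.61490
  rust: TP=427, FP=60+16+12+76=164, FN=16+14+15+13=58 → 854/1076 = 0.79368
  blight: TP=230, FP=71+14+1+58=144, FN=10+16+15+8=49 → 460/653 = 0.70444
  mildew: TP=459, FP=77+15+15+69=176, FN=10+12+1+7=30 → 918/1124 = 0.81673
  mosaic: TP=194, FP=67+13+8+7=95, FN=56+76+58+69=259 → 388/742 = 0.52291
Highest is class 'mildew' with F1 score = 0.8167.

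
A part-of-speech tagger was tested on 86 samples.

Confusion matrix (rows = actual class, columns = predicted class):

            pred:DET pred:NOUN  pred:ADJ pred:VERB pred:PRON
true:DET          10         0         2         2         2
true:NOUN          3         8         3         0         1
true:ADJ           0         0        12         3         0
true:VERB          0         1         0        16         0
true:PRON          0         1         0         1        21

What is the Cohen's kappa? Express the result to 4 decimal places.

0.7210

Observed agreement pₒ = trace/N = 67/86 = 0.77907
Expected agreement pₑ = Σ (rowᵢ·colᵢ)/N² = (16·13 + 15·10 + 15·17 + 17·22 + 23·24)/86² = 0.20809
κ = (pₒ − pₑ)/(1 − pₑ) = (0.77907 − 0.20809)/(1 − 0.20809) = 0.7210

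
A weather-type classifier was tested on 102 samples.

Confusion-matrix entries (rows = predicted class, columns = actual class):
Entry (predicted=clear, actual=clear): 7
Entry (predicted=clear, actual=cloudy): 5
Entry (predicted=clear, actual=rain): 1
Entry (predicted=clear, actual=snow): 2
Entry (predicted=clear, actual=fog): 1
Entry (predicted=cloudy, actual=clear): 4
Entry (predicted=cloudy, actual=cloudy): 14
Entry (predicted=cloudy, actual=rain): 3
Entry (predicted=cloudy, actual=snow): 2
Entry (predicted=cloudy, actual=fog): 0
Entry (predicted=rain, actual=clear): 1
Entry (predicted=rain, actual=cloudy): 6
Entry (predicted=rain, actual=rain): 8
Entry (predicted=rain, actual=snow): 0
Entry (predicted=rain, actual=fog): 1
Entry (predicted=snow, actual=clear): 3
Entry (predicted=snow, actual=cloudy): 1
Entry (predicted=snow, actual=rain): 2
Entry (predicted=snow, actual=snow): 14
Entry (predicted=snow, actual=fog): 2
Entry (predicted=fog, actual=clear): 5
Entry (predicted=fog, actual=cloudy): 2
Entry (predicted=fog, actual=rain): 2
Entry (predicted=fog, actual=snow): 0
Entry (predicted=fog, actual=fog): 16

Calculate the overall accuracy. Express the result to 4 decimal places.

0.5784

Accuracy = trace / total = (7+14+8+14+16=59) / 102 = 59/102 = 0.5784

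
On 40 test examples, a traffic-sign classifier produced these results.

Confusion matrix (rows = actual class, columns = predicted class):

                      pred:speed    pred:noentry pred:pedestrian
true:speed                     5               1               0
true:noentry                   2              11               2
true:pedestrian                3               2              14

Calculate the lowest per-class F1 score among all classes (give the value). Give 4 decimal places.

0.6250

Per-class F1 score (2·TP/(2·TP+FP+FN)):
  speed: TP=5, FP=2+3=5, FN=1+0=1 → 10/16 = 0.62500
  noentry: TP=11, FP=1+2=3, FN=2+2=4 → 22/29 = 0.75862
  pedestrian: TP=14, FP=0+2=2, FN=3+2=5 → 28/35 = 0.80000
Lowest is class 'speed' with F1 score = 0.6250.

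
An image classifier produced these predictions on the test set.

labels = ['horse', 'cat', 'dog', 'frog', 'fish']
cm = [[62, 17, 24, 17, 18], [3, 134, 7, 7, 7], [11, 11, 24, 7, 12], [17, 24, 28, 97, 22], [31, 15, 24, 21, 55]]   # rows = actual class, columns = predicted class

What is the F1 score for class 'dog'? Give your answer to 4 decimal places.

0.2791

Treat 'dog' as positive and all other classes as negative.
F1 score = 2·TP/(2·TP+FP+FN).
dog: TP=24, FP=24+7+28+24=83, FN=11+11+7+12=41 → 48/172 = 0.27907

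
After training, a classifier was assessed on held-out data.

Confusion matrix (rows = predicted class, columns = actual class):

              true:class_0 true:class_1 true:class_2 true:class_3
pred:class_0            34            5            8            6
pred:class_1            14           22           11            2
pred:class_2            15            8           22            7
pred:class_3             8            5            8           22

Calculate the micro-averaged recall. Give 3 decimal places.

0.508

Micro-averaging pools counts across classes: ΣTP=100, ΣFP=97, ΣFN=97.
Micro-recall = TP/(TP+FN) on pooled counts = 0.508 (equals overall accuracy in single-label multiclass).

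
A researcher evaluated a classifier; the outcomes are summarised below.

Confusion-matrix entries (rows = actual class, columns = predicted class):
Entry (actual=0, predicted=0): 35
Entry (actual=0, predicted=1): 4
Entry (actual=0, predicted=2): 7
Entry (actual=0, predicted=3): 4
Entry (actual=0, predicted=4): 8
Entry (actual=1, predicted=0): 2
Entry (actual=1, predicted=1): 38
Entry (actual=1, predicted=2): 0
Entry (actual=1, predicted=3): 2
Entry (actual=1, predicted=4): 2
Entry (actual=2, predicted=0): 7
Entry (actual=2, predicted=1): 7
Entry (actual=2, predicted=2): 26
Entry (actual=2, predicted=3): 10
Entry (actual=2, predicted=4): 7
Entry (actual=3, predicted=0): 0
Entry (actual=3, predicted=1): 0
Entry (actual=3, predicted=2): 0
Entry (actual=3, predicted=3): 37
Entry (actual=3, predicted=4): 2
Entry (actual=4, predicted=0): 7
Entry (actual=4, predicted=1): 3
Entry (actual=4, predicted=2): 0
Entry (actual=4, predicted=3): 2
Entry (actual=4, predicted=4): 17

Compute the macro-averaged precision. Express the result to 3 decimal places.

0.670

Per-class precision (TP/(TP+FP)):
  0: TP=35, FP=2+7+0+7=16 → 35/51 = 0.6863
  1: TP=38, FP=4+7+0+3=14 → 38/52 = 0.7308
  2: TP=26, FP=7+0+0+0=7 → 26/33 = 0.7879
  3: TP=37, FP=4+2+10+2=18 → 37/55 = 0.6727
  4: TP=17, FP=8+2+7+2=19 → 17/36 = 0.4722
Macro-precision = mean = (0.6863 + 0.7308 + 0.7879 + 0.6727 + 0.4722) / 5 = 0.670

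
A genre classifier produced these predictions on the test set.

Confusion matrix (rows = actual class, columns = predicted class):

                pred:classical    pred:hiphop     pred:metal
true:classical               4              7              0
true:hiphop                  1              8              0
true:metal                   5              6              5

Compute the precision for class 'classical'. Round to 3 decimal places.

Take TP from the diagonal, FP from the rest of the 'classical' prediction marginal, FN from the rest of the 'classical' actual marginal.
precision = TP/(TP+FP).
classical: TP=4, FP=1+5=6 → 4/10 = 0.4000

0.400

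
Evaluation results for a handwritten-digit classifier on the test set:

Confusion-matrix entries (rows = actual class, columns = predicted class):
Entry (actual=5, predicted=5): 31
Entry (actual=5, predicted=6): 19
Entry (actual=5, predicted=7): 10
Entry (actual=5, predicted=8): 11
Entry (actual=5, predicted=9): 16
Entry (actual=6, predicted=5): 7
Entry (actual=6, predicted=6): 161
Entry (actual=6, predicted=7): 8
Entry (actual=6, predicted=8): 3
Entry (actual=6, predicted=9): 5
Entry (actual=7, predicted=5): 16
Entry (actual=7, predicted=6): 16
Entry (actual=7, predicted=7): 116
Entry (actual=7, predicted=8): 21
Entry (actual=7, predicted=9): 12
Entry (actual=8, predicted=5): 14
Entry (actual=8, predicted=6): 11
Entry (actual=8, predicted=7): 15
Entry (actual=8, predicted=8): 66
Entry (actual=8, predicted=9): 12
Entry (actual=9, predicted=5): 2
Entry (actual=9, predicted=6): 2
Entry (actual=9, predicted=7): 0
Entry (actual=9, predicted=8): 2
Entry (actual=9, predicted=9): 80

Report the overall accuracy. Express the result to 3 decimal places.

0.692

Accuracy = trace / total = (31+161+116+66+80=454) / 656 = 454/656 = 0.692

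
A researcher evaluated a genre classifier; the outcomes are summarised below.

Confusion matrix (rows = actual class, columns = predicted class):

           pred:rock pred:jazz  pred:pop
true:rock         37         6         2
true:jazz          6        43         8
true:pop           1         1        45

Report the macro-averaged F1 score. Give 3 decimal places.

Per-class F1 score (2·TP/(2·TP+FP+FN)):
  rock: TP=37, FP=6+1=7, FN=6+2=8 → 74/89 = 0.8315
  jazz: TP=43, FP=6+1=7, FN=6+8=14 → 86/107 = 0.8037
  pop: TP=45, FP=2+8=10, FN=1+1=2 → 90/102 = 0.8824
Macro-F1 score = mean = (0.8315 + 0.8037 + 0.8824) / 3 = 0.839

0.839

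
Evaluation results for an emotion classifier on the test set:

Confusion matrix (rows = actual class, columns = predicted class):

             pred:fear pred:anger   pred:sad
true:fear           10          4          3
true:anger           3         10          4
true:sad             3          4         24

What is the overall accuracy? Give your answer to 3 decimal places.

0.677

Accuracy = trace / total = (10+10+24=44) / 65 = 44/65 = 0.677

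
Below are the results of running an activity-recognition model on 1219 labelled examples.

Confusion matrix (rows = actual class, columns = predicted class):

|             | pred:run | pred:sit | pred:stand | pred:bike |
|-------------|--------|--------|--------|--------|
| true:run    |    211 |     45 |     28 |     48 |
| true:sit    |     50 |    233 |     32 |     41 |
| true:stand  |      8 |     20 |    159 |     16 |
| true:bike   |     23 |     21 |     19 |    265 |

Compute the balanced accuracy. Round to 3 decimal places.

Balanced accuracy = mean of per-class recall.
  run: recall = 211/332 = 0.6355
  sit: recall = 233/356 = 0.6545
  stand: recall = 159/203 = 0.7833
  bike: recall = 265/328 = 0.8079
Mean = (0.6355 + 0.6545 + 0.7833 + 0.8079) / 4 = 0.720

0.720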